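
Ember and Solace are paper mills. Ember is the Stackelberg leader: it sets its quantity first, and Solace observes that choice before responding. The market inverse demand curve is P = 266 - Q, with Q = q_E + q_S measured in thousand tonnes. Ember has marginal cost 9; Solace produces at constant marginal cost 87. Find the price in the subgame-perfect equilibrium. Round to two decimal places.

92.75

The follower Solace best-responds to any q_E: π_S = (266 - Q)q_S - 87q_S.
Setting the follower's marginal profit to zero, 179 - q_E - 2q_S = 0, i.e. q_S = (179 - q_E)/2.
Ember substitutes q_S(q_E) into its own profit: π_E = q_E(266 - q_E - (179 - q_E)/2) - 9q_E = (353/2 - (1/2)q_E)q_E - 9q_E.
The leader's first-order condition 335/2 - q_E = 0 yields q_E = 335/2.
Then q_S = (179 - 335/2)/2 = 23/4.
Total output Q = 693/4, so price P = 266 - 693/4 = 371/4.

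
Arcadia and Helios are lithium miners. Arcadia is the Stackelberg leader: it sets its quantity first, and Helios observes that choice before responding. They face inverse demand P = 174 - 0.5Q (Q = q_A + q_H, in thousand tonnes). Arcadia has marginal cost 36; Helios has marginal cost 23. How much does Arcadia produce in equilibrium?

The follower Helios best-responds to any q_A: π_H = (174 - 0.5Q)q_H - 23q_H.
∂π_H/∂q_H = 151 - (1/2)q_A - q_H = 0 gives the reaction function q_H = (151 - (1/2)q_A).
Arcadia substitutes q_H(q_A) into its own profit: π_A = q_A(174 - (1/2)q_A - (151 - (1/2)q_A)/2) - 36q_A = (197/2 - (1/4)q_A)q_A - 36q_A.
The leader's first-order condition 125/2 - (1/2)q_A = 0 yields q_A = 125.
Then q_H = (151 - (1/2)·125) = 177/2.

125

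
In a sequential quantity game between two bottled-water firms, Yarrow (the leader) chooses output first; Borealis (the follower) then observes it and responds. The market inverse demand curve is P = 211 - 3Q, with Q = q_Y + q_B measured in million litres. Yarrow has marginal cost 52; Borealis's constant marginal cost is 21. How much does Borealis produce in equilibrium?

Solve by backward induction. Given q_Y, the follower Borealis maximises π_B = (211 - 3q_Y - 3q_B)q_B - 21q_B.
Setting the follower's marginal profit to zero, 190 - 3q_Y - 6q_B = 0, i.e. q_B = (190 - 3q_Y)/6.
The leader anticipates this reaction. Substituting into P = 211 - 3Q gives P = 116 - (3/2)q_Y, so π_Y = (116 - (3/2)q_Y)q_Y - 52q_Y.
Maximising: ∂π_Y/∂q_Y = 64 - 3q_Y = 0, giving q_Y = 64/3.
Then q_B = (190 - 3·(64/3))/6 = 21.

21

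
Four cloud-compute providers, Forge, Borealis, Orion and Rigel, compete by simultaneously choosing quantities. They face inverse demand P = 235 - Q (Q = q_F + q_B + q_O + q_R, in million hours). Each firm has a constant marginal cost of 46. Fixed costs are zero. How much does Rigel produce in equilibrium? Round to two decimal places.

Each firm earns π_i = (235 - Q)q_i - 46q_i.
Setting ∂π_i/∂q_i = 0 with rivals' quantities fixed: 189 - 2q_i - Σ_{j≠i} q_j = 0.
By symmetry each firm produces the same amount; substituting Σ_{j≠i} q_j = 3q_i yields q_i = 189/5.

37.80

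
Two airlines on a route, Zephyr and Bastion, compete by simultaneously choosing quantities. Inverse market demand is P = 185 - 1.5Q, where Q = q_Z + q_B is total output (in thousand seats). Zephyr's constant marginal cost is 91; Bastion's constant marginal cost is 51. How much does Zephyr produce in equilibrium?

Zephyr's profit: π_Z = (185 - 1.5Q)q_Z - (91q_Z). Setting ∂π_Z/∂q_Z = 0: 94 - 3q_Z - (3/2)(q_B) = 0.
Bastion's first-order condition: 134 - 3q_B - (3/2)(q_Z) = 0.
Best responses: q_Z = (94 - (3/2)q_B)/3, q_B = (134 - (3/2)q_Z)/3.
Solving the pair: q_Z = 12, q_B = 116/3.

12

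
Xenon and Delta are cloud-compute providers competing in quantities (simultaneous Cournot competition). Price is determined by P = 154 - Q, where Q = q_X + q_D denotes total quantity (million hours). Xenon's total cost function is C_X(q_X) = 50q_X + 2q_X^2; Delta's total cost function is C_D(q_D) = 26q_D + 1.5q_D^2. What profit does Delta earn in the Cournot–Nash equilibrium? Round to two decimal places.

Xenon's profit: π_X = (154 - Q)q_X - (50q_X + 2q_X²). Setting ∂π_X/∂q_X = 0: 104 - 6q_X - (q_D) = 0.
Delta's profit: π_D = (154 - Q)q_D - (26q_D + (3/2)q_D²). Setting ∂π_D/∂q_D = 0: 128 - 5q_D - (q_X) = 0.
Rearranging gives the reaction functions q_X = (104 - q_D)/6 and q_D = (128 - q_X)/5.
Solving the pair: q_X = 392/29, q_D = 664/29.
Price P = 154 - 1056/29 = 117.5862.
Delta's profit: 117.5862·(664/29) - 26·(664/29) - (3/2)(664/29)² = 1310.6302.

1310.63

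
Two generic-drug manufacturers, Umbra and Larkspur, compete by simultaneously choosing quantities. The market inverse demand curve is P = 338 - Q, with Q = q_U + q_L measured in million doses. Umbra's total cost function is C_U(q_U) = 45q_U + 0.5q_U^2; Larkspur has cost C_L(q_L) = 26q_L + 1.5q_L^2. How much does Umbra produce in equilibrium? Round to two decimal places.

Umbra's profit: π_U = (338 - Q)q_U - (45q_U + (1/2)q_U²). Setting ∂π_U/∂q_U = 0: 293 - 3q_U - (q_L) = 0.
Larkspur's first-order condition: 312 - 5q_L - (q_U) = 0.
Rearranging gives the reaction functions q_U = (293 - q_L)/3 and q_L = (312 - q_U)/5.
Solving the pair: q_U = 1153/14, q_L = 643/14.

82.36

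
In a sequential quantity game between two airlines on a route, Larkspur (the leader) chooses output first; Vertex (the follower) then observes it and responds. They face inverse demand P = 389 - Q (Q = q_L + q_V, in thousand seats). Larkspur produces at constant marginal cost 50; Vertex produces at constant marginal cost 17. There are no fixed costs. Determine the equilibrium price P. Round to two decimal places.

126.50

Solve by backward induction. Given q_L, the follower Vertex maximises π_V = (389 - q_L - q_V)q_V - 17q_V.
Follower FOC: 372 - q_L - 2q_V = 0, so q_V(q_L) = (372 - q_L)/2.
The leader anticipates this reaction. Substituting into P = 389 - Q gives P = 203 - (1/2)q_L, so π_L = (203 - (1/2)q_L)q_L - 50q_L.
The leader's first-order condition 153 - q_L = 0 yields q_L = 153.
Then q_V = (372 - 153)/2 = 219/2.
Total output Q = 525/2, so price P = 389 - 525/2 = 253/2.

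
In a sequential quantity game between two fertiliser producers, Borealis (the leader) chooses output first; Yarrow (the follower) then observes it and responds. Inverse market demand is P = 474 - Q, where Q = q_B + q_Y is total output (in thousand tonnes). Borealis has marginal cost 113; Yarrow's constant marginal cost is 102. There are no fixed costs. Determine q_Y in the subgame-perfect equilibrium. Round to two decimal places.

98.50

The follower Yarrow best-responds to any q_B: π_Y = (474 - Q)q_Y - 102q_Y.
Setting the follower's marginal profit to zero, 372 - q_B - 2q_Y = 0, i.e. q_Y = (372 - q_B)/2.
Borealis substitutes q_Y(q_B) into its own profit: π_B = q_B(474 - q_B - (372 - q_B)/2) - 113q_B = (288 - (1/2)q_B)q_B - 113q_B.
Maximising: ∂π_B/∂q_B = 175 - q_B = 0, giving q_B = 175.
Then q_Y = (372 - 175)/2 = 197/2.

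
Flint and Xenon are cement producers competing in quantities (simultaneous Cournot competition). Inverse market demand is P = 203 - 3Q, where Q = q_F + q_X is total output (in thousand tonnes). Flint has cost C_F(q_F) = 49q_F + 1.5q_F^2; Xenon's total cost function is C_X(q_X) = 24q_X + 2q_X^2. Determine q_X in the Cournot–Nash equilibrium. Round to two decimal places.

14.19

Flint's profit: π_F = (203 - 3Q)q_F - (49q_F + (3/2)q_F²). Setting ∂π_F/∂q_F = 0: 154 - 9q_F - 3(q_X) = 0.
Xenon's first-order condition: 179 - 10q_X - 3(q_F) = 0.
So q_F = (154 - 3q_X)/9 and q_X = (179 - 3q_F)/10.
Substituting one into the other gives q_F = 1003/81 and q_X = 383/27.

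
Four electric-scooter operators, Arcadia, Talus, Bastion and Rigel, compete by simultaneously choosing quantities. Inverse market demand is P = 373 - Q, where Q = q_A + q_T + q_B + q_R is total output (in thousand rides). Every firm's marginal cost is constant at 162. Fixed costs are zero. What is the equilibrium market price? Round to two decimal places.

204.20

Each firm earns π_i = (373 - Q)q_i - 162q_i.
Setting ∂π_i/∂q_i = 0 with rivals' quantities fixed: 211 - 2q_i - Σ_{j≠i} q_j = 0.
With identical firms every q_j equals q_i, so Σ_{j≠i} q_j = 3q_i and 211 = 5q_i, giving q_i = 211/5.
Total output Q = 844/5, so price P = 373 - 844/5 = 1021/5.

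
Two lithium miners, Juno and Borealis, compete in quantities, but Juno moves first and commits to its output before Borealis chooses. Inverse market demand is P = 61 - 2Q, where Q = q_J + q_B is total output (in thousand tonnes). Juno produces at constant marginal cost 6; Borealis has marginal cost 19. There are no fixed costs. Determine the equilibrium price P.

23

Solve by backward induction. Given q_J, the follower Borealis maximises π_B = (61 - 2q_J - 2q_B)q_B - 19q_B.
∂π_B/∂q_B = 42 - 2q_J - 4q_B = 0 gives the reaction function q_B = (42 - 2q_J)/4.
Juno substitutes q_B(q_J) into its own profit: π_J = q_J(61 - 2q_J - (42 - 2q_J)/2) - 6q_J = (40 - q_J)q_J - 6q_J.
Maximising: ∂π_J/∂q_J = 34 - 2q_J = 0, giving q_J = 17.
Then q_B = (42 - 2·17)/4 = 2.
Total output Q = 19, so price P = 61 - 2·19 = 23.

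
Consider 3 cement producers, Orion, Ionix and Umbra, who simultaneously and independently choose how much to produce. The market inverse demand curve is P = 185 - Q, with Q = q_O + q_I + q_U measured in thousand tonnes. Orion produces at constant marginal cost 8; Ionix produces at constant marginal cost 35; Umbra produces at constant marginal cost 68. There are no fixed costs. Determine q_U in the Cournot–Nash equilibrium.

Orion's profit: π_O = (185 - Q)q_O - (8q_O). Setting ∂π_O/∂q_O = 0: 177 - 2q_O - (q_I + q_U) = 0.
Ionix's first-order condition: 150 - 2q_I - (q_O + q_U) = 0.
Umbra's profit: π_U = (185 - Q)q_U - (68q_U). Setting ∂π_U/∂q_U = 0: 117 - 2q_U - (q_O + q_I) = 0.
Summing all 3 equations gives 444 − 4Q = 0, hence Q = 111.
Back-substituting: q_O = (177 − 111) = 66, q_I = (150 − 111) = 39, q_U = (117 − 111) = 6.

6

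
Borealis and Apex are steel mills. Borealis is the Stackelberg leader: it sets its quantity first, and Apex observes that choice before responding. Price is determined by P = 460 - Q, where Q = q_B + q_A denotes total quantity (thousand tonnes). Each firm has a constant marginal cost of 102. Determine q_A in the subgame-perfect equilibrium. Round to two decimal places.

The follower Apex best-responds to any q_B: π_A = (460 - Q)q_A - 102q_A.
∂π_A/∂q_A = 358 - q_B - 2q_A = 0 gives the reaction function q_A = (358 - q_B)/2.
Borealis substitutes q_A(q_B) into its own profit: π_B = q_B(460 - q_B - (358 - q_B)/2) - 102q_B = (281 - (1/2)q_B)q_B - 102q_B.
Leader FOC: 179 - q_B = 0, so q_B = 179.
Then q_A = (358 - 179)/2 = 179/2.

89.50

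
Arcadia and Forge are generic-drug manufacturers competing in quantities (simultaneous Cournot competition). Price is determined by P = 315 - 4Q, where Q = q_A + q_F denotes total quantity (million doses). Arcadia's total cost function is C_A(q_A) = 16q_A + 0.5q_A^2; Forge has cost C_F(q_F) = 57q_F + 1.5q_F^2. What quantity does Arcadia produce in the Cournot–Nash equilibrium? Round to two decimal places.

Arcadia's profit: π_A = (315 - 4Q)q_A - (16q_A + (1/2)q_A²). Setting ∂π_A/∂q_A = 0: 299 - 9q_A - 4(q_F) = 0.
Forge's profit: π_F = (315 - 4Q)q_F - (57q_F + (3/2)q_F²). Setting ∂π_F/∂q_F = 0: 258 - 11q_F - 4(q_A) = 0.
Rearranging gives the reaction functions q_A = (299 - 4q_F)/9 and q_F = (258 - 4q_A)/11.
Solving the pair: q_A = 27.1928, q_F = 1126/83.

27.19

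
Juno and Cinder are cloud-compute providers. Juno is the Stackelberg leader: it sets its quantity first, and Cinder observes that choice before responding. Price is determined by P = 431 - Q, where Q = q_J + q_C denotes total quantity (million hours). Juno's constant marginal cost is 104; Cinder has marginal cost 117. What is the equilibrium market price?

189

Solve by backward induction. Given q_J, the follower Cinder maximises π_C = (431 - q_J - q_C)q_C - 117q_C.
∂π_C/∂q_C = 314 - q_J - 2q_C = 0 gives the reaction function q_C = (314 - q_J)/2.
The leader anticipates this reaction. Substituting into P = 431 - Q gives P = 274 - (1/2)q_J, so π_J = (274 - (1/2)q_J)q_J - 104q_J.
Leader FOC: 170 - q_J = 0, so q_J = 170.
Then q_C = (314 - 170)/2 = 72.
Total output Q = 242, so price P = 431 - 242 = 189.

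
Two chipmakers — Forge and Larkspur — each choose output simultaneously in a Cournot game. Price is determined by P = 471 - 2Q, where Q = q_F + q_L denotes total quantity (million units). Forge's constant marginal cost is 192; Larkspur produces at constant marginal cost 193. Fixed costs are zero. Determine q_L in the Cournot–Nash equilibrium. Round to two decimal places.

46.17

Forge's profit: π_F = (471 - 2Q)q_F - (192q_F). Setting ∂π_F/∂q_F = 0: 279 - 4q_F - 2(q_L) = 0.
Larkspur's profit: π_L = (471 - 2Q)q_L - (193q_L). Setting ∂π_L/∂q_L = 0: 278 - 4q_L - 2(q_F) = 0.
Best responses: q_F = (279 - 2q_L)/4, q_L = (278 - 2q_F)/4.
Substituting one into the other gives q_F = 140/3 and q_L = 277/6.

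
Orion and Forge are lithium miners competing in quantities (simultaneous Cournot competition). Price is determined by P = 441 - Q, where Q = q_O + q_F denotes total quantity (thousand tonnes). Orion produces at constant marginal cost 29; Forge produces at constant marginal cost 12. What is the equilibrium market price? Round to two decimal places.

160.67

Orion's profit: π_O = (441 - Q)q_O - (29q_O). Setting ∂π_O/∂q_O = 0: 412 - 2q_O - (q_F) = 0.
Forge's profit: π_F = (441 - Q)q_F - (12q_F). Setting ∂π_F/∂q_F = 0: 429 - 2q_F - (q_O) = 0.
So q_O = (412 - q_F)/2 and q_F = (429 - q_O)/2.
Solving the pair: q_O = 395/3, q_F = 446/3.
Total output Q = 841/3, so price P = 441 - 841/3 = 482/3.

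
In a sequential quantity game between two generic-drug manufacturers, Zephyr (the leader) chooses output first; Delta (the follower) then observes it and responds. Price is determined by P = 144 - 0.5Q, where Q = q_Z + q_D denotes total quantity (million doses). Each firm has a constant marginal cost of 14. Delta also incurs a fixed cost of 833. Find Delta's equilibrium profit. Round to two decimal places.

The follower Delta best-responds to any q_Z: π_D = (144 - 0.5Q)q_D - 14q_D.
∂π_D/∂q_D = 130 - (1/2)q_Z - q_D = 0 gives the reaction function q_D = (130 - (1/2)q_Z).
The leader anticipates this reaction. Substituting into P = 144 - 0.5Q gives P = 79 - (1/4)q_Z, so π_Z = (79 - (1/4)q_Z)q_Z - 14q_Z.
The leader's first-order condition 65 - (1/2)q_Z = 0 yields q_Z = 130.
Then q_D = (130 - (1/2)·130) = 65.
Price P = 144 - (1/2)·195 = 93/2.
Delta's profit: (93/2 - 14)·65 - 833 = 1279.5000.

1279.50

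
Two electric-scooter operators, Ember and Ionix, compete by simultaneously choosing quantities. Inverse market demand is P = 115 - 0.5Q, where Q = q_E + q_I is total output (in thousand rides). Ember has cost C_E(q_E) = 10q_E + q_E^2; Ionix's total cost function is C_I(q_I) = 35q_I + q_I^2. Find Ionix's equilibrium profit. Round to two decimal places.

688.78

Ember's profit: π_E = (115 - 0.5Q)q_E - (10q_E + q_E²). Setting ∂π_E/∂q_E = 0: 105 - 3q_E - (1/2)(q_I) = 0.
Ionix's profit: π_I = (115 - 0.5Q)q_I - (35q_I + q_I²). Setting ∂π_I/∂q_I = 0: 80 - 3q_I - (1/2)(q_E) = 0.
Best responses: q_E = (105 - (1/2)q_I)/3, q_I = (80 - (1/2)q_E)/3.
Solving the pair: q_E = 220/7, q_I = 150/7.
Price P = 115 - (1/2)·(370/7) = 620/7.
Ionix's profit: (620/7)·(150/7) - 35·(150/7) - (150/7)² = 688.7755.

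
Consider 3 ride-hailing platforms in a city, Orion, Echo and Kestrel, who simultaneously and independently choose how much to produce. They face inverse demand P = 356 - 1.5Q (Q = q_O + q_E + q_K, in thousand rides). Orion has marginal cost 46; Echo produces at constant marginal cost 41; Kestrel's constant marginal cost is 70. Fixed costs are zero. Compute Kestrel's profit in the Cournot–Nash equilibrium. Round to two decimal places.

Orion's profit: π_O = (356 - 1.5Q)q_O - (46q_O). Setting ∂π_O/∂q_O = 0: 310 - 3q_O - (3/2)(q_E + q_K) = 0.
Echo's first-order condition: 315 - 3q_E - (3/2)(q_O + q_K) = 0.
Kestrel's profit: π_K = (356 - 1.5Q)q_K - (70q_K). Setting ∂π_K/∂q_K = 0: 286 - 3q_K - (3/2)(q_O + q_E) = 0.
Adding the 3 first-order conditions: 911 − 6Q = 0, so Q = 911/6.
Back-substituting: q_O = (310 − 911/4)/(3/2) = 329/6, q_E = (315 − 911/4)/(3/2) = 349/6, q_K = (286 − 911/4)/(3/2) = 233/6.
Price P = 356 - (3/2)·(911/6) = 513/4.
Kestrel's profit: (513/4 - 70)·(233/6) = 2262.0417.

2262.04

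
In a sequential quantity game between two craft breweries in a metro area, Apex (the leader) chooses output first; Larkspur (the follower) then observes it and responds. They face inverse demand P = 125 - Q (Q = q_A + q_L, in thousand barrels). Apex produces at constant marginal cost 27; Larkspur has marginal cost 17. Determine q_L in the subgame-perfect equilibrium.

Solve by backward induction. Given q_A, the follower Larkspur maximises π_L = (125 - q_A - q_L)q_L - 17q_L.
Setting the follower's marginal profit to zero, 108 - q_A - 2q_L = 0, i.e. q_L = (108 - q_A)/2.
The leader anticipates this reaction. Substituting into P = 125 - Q gives P = 71 - (1/2)q_A, so π_A = (71 - (1/2)q_A)q_A - 27q_A.
Leader FOC: 44 - q_A = 0, so q_A = 44.
Then q_L = (108 - 44)/2 = 32.

32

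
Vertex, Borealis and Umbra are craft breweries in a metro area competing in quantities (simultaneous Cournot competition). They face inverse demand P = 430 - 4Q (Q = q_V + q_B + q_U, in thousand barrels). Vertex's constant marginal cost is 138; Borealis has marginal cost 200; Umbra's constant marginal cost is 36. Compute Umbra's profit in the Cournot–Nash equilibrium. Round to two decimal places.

6806.25

Vertex's profit: π_V = (430 - 4Q)q_V - (138q_V). Setting ∂π_V/∂q_V = 0: 292 - 8q_V - 4(q_B + q_U) = 0.
Borealis's first-order condition: 230 - 8q_B - 4(q_V + q_U) = 0.
Umbra's first-order condition: 394 - 8q_U - 4(q_V + q_B) = 0.
Adding the 3 conditions: 916 − 8Q − 8Q = 0, i.e. Q = 229/4.
Back-substituting: q_V = (292 − 229)/4 = 63/4, q_B = (230 − 229)/4 = 1/4, q_U = (394 − 229)/4 = 165/4.
Price P = 430 - 4·(229/4) = 201.
Umbra's profit: (201 - 36)·(165/4) = 6806.2500.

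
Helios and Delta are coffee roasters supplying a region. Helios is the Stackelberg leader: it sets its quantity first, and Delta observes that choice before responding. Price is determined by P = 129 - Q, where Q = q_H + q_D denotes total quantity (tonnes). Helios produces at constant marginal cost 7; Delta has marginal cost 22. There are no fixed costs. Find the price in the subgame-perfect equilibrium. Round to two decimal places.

41.25

The follower Delta best-responds to any q_H: π_D = (129 - Q)q_D - 22q_D.
∂π_D/∂q_D = 107 - q_H - 2q_D = 0 gives the reaction function q_D = (107 - q_H)/2.
The leader anticipates this reaction. Substituting into P = 129 - Q gives P = 151/2 - (1/2)q_H, so π_H = (151/2 - (1/2)q_H)q_H - 7q_H.
Leader FOC: 137/2 - q_H = 0, so q_H = 137/2.
Then q_D = (107 - 137/2)/2 = 77/4.
Total output Q = 351/4, so price P = 129 - 351/4 = 165/4.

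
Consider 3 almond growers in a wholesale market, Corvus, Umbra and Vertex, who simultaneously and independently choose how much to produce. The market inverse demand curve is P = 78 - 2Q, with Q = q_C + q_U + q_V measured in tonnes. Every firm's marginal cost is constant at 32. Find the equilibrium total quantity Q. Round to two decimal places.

17.25

A representative firm's profit is π_i = q_i(78 - 2Q) - 32q_i.
Setting ∂π_i/∂q_i = 0 with rivals' quantities fixed: 46 - 4q_i - 2·Σ_{j≠i} q_j = 0.
By symmetry each firm produces the same amount; substituting Σ_{j≠i} q_j = 2q_i yields q_i = 46/8 = 23/4.
Total output Q = 23/4 + 23/4 + 23/4 = 69/4.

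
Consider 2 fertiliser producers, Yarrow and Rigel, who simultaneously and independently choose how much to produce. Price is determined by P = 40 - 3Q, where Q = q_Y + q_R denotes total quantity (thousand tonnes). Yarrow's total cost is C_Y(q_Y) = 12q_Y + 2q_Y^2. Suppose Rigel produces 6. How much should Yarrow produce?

1

With the rival's output fixed at 6, Yarrow's profit is π_Y = (40 - 3·6 - 3q_Y)q_Y - (12q_Y + 2q_Y²) = (22 - 3q_Y)q_Y - (12q_Y + 2q_Y²).
∂π_Y/∂q_Y = 10 - 10q_Y = 0, so q_Y = 1.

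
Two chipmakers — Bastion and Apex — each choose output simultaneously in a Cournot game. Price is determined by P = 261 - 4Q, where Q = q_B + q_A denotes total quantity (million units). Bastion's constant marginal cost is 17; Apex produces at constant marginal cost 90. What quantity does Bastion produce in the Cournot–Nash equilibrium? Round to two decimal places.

Bastion's profit: π_B = (261 - 4Q)q_B - (17q_B). Setting ∂π_B/∂q_B = 0: 244 - 8q_B - 4(q_A) = 0.
Apex's profit: π_A = (261 - 4Q)q_A - (90q_A). Setting ∂π_A/∂q_A = 0: 171 - 8q_A - 4(q_B) = 0.
Best responses: q_B = (244 - 4q_A)/8, q_A = (171 - 4q_B)/8.
Solving the pair: q_B = 317/12, q_A = 49/6.

26.42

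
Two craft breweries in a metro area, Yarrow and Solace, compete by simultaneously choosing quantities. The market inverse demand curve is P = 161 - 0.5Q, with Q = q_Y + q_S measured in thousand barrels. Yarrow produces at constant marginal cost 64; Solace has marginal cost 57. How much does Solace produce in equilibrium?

Yarrow's profit: π_Y = (161 - 0.5Q)q_Y - (64q_Y). Setting ∂π_Y/∂q_Y = 0: 97 - q_Y - (1/2)(q_S) = 0.
Solace's first-order condition: 104 - q_S - (1/2)(q_Y) = 0.
Rearranging gives the reaction functions q_Y = (97 - (1/2)q_S) and q_S = (104 - (1/2)q_Y).
Solving the pair: q_Y = 60, q_S = 74.

74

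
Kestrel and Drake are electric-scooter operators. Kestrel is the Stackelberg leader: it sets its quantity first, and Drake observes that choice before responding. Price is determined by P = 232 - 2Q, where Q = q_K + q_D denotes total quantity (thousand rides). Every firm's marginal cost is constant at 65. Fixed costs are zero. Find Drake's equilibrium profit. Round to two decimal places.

871.53

Solve by backward induction. Given q_K, the follower Drake maximises π_D = (232 - 2q_K - 2q_D)q_D - 65q_D.
Setting the follower's marginal profit to zero, 167 - 2q_K - 4q_D = 0, i.e. q_D = (167 - 2q_K)/4.
The leader anticipates this reaction. Substituting into P = 232 - 2Q gives P = 297/2 - q_K, so π_K = (297/2 - q_K)q_K - 65q_K.
The leader's first-order condition 167/2 - 2q_K = 0 yields q_K = 167/4.
Then q_D = (167 - 2·(167/4))/4 = 167/8.
Price P = 232 - 2·(501/8) = 427/4.
Drake's profit: (427/4 - 65)·(167/8) = 871.5313.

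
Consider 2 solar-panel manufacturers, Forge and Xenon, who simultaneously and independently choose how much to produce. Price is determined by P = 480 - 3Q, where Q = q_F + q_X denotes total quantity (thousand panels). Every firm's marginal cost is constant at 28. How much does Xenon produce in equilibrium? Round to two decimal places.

50.22

A representative firm's profit is π_i = q_i(480 - 3Q) - 28q_i.
Setting ∂π_i/∂q_i = 0 with rivals' quantities fixed: 452 - 6q_i - 3q_j = 0.
With identical firms every q_j equals q_i, so q_j = q_i and 452 = 9q_i, giving q_i = 452/9.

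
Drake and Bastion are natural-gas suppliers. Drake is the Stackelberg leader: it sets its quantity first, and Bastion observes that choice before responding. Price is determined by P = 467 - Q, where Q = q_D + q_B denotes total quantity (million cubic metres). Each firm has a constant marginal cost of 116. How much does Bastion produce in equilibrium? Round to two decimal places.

Solve by backward induction. Given q_D, the follower Bastion maximises π_B = (467 - q_D - q_B)q_B - 116q_B.
Setting the follower's marginal profit to zero, 351 - q_D - 2q_B = 0, i.e. q_B = (351 - q_D)/2.
Drake substitutes q_B(q_D) into its own profit: π_D = q_D(467 - q_D - (351 - q_D)/2) - 116q_D = (583/2 - (1/2)q_D)q_D - 116q_D.
Maximising: ∂π_D/∂q_D = 351/2 - q_D = 0, giving q_D = 351/2.
Then q_B = (351 - 351/2)/2 = 351/4.

87.75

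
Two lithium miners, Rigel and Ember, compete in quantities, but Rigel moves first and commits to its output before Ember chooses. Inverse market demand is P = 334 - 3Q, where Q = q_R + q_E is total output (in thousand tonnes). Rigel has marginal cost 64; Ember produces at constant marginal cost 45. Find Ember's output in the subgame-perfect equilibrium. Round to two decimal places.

27.25

Solve by backward induction. Given q_R, the follower Ember maximises π_E = (334 - 3q_R - 3q_E)q_E - 45q_E.
Follower FOC: 289 - 3q_R - 6q_E = 0, so q_E(q_R) = (289 - 3q_R)/6.
Rigel substitutes q_E(q_R) into its own profit: π_R = q_R(334 - 3q_R - (289 - 3q_R)/2) - 64q_R = (379/2 - (3/2)q_R)q_R - 64q_R.
Maximising: ∂π_R/∂q_R = 251/2 - 3q_R = 0, giving q_R = 251/6.
Then q_E = (289 - 3·(251/6))/6 = 109/4.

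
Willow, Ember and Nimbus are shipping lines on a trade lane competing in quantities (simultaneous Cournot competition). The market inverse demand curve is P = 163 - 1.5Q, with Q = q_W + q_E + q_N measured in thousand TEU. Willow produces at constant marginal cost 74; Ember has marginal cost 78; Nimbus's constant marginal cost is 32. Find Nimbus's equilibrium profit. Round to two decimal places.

Willow's profit: π_W = (163 - 1.5Q)q_W - (74q_W). Setting ∂π_W/∂q_W = 0: 89 - 3q_W - (3/2)(q_E + q_N) = 0.
Ember's profit: π_E = (163 - 1.5Q)q_E - (78q_E). Setting ∂π_E/∂q_E = 0: 85 - 3q_E - (3/2)(q_W + q_N) = 0.
Nimbus's profit: π_N = (163 - 1.5Q)q_N - (32q_N). Setting ∂π_N/∂q_N = 0: 131 - 3q_N - (3/2)(q_W + q_E) = 0.
Adding the 3 first-order conditions: 305 − 6Q = 0, so Q = 305/6.
Back-substituting: q_W = (89 − 305/4)/(3/2) = 17/2, q_E = (85 − 305/4)/(3/2) = 35/6, q_N = (131 − 305/4)/(3/2) = 73/2.
Price P = 163 - (3/2)·(305/6) = 347/4.
Nimbus's profit: (347/4 - 32)·(73/2) = 1998.3750.

1998.38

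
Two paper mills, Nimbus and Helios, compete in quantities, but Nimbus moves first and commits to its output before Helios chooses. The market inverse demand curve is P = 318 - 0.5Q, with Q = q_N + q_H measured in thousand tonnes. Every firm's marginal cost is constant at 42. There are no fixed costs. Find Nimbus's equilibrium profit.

19044

The follower Helios best-responds to any q_N: π_H = (318 - 0.5Q)q_H - 42q_H.
Setting the follower's marginal profit to zero, 276 - (1/2)q_N - q_H = 0, i.e. q_H = (276 - (1/2)q_N).
The leader anticipates this reaction. Substituting into P = 318 - 0.5Q gives P = 180 - (1/4)q_N, so π_N = (180 - (1/4)q_N)q_N - 42q_N.
The leader's first-order condition 138 - (1/2)q_N = 0 yields q_N = 276.
Then q_H = (276 - (1/2)·276) = 138.
Price P = 318 - (1/2)·414 = 111.
Nimbus's profit: (111 - 42)·276 = 19044.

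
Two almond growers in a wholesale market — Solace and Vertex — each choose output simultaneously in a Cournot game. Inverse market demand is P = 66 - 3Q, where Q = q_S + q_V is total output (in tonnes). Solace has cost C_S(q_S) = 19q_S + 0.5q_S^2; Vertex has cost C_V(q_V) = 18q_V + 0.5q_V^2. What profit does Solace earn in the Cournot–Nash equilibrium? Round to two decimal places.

Solace's profit: π_S = (66 - 3Q)q_S - (19q_S + (1/2)q_S²). Setting ∂π_S/∂q_S = 0: 47 - 7q_S - 3(q_V) = 0.
Vertex's profit: π_V = (66 - 3Q)q_V - (18q_V + (1/2)q_V²). Setting ∂π_V/∂q_V = 0: 48 - 7q_V - 3(q_S) = 0.
Best responses: q_S = (47 - 3q_V)/7, q_V = (48 - 3q_S)/7.
Substituting one into the other gives q_S = 37/8 and q_V = 39/8.
Price P = 66 - 3·(19/2) = 75/2.
Solace's profit: (75/2)·(37/8) - 19·(37/8) - (1/2)(37/8)² = 74.8672.

74.87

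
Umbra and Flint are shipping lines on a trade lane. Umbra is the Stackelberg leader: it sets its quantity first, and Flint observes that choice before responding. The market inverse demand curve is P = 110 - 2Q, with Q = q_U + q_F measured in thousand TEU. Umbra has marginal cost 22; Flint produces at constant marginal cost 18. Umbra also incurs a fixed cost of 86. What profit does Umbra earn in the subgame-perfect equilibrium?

The follower Flint best-responds to any q_U: π_F = (110 - 2Q)q_F - 18q_F.
Setting the follower's marginal profit to zero, 92 - 2q_U - 4q_F = 0, i.e. q_F = (92 - 2q_U)/4.
The leader anticipates this reaction. Substituting into P = 110 - 2Q gives P = 64 - q_U, so π_U = (64 - q_U)q_U - 22q_U.
Maximising: ∂π_U/∂q_U = 42 - 2q_U = 0, giving q_U = 21.
Then q_F = (92 - 2·21)/4 = 25/2.
Price P = 110 - 2·(67/2) = 43.
Umbra's profit: (43 - 22)·21 - 86 = 355.

355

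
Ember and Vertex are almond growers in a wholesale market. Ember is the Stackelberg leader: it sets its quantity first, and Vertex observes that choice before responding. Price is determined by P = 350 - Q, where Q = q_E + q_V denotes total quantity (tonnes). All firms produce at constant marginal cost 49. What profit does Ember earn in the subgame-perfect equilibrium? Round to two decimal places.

11325.13

The follower Vertex best-responds to any q_E: π_V = (350 - Q)q_V - 49q_V.
∂π_V/∂q_V = 301 - q_E - 2q_V = 0 gives the reaction function q_V = (301 - q_E)/2.
The leader anticipates this reaction. Substituting into P = 350 - Q gives P = 399/2 - (1/2)q_E, so π_E = (399/2 - (1/2)q_E)q_E - 49q_E.
Maximising: ∂π_E/∂q_E = 301/2 - q_E = 0, giving q_E = 301/2.
Then q_V = (301 - 301/2)/2 = 301/4.
Price P = 350 - 903/4 = 497/4.
Ember's profit: (497/4 - 49)·(301/2) = 11325.1250.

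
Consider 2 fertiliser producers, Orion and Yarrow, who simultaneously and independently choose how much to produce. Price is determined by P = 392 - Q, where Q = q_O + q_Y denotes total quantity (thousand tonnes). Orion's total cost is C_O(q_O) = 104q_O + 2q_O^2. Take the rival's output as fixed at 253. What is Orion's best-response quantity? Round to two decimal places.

With the rival's output fixed at 253, Orion's profit is π_O = (392 - 253 - q_O)q_O - (104q_O + 2q_O²) = (139 - q_O)q_O - (104q_O + 2q_O²).
∂π_O/∂q_O = 35 - 6q_O = 0, so q_O = 35/6.

5.83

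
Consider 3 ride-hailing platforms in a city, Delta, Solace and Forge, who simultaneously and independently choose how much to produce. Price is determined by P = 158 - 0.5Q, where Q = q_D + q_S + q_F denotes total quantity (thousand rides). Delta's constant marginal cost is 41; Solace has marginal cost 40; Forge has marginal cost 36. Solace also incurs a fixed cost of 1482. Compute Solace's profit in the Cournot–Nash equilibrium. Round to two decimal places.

171.13

Delta's profit: π_D = (158 - 0.5Q)q_D - (41q_D). Setting ∂π_D/∂q_D = 0: 117 - q_D - (1/2)(q_S + q_F) = 0.
Solace's profit: π_S = (158 - 0.5Q)q_S - (40q_S). Setting ∂π_S/∂q_S = 0: 118 - q_S - (1/2)(q_D + q_F) = 0.
Forge's profit: π_F = (158 - 0.5Q)q_F - (36q_F). Setting ∂π_F/∂q_F = 0: 122 - q_F - (1/2)(q_D + q_S) = 0.
Summing all 3 equations gives 357 − 2Q = 0, hence Q = 357/2.
Back-substituting: q_D = (117 − 357/4)/(1/2) = 111/2, q_S = (118 − 357/4)/(1/2) = 115/2, q_F = (122 − 357/4)/(1/2) = 131/2.
Price P = 158 - (1/2)·(357/2) = 275/4.
Solace's profit: (275/4 - 40)·(115/2) - 1482 = 1369/8.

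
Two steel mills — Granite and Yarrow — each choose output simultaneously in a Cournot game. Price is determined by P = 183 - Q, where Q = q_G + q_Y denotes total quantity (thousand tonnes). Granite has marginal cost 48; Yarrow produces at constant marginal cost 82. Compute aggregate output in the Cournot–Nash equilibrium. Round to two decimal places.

Granite's profit: π_G = (183 - Q)q_G - (48q_G). Setting ∂π_G/∂q_G = 0: 135 - 2q_G - (q_Y) = 0.
Yarrow's profit: π_Y = (183 - Q)q_Y - (82q_Y). Setting ∂π_Y/∂q_Y = 0: 101 - 2q_Y - (q_G) = 0.
Rearranging gives the reaction functions q_G = (135 - q_Y)/2 and q_Y = (101 - q_G)/2.
Substituting one into the other gives q_G = 169/3 and q_Y = 67/3.
Total output Q = 169/3 + 67/3 = 236/3.

78.67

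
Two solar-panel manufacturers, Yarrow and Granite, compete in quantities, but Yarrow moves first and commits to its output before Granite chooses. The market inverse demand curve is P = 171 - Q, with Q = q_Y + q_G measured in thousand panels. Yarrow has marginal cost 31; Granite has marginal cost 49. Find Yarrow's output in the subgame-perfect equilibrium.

Solve by backward induction. Given q_Y, the follower Granite maximises π_G = (171 - q_Y - q_G)q_G - 49q_G.
Follower FOC: 122 - q_Y - 2q_G = 0, so q_G(q_Y) = (122 - q_Y)/2.
Yarrow substitutes q_G(q_Y) into its own profit: π_Y = q_Y(171 - q_Y - (122 - q_Y)/2) - 31q_Y = (110 - (1/2)q_Y)q_Y - 31q_Y.
Maximising: ∂π_Y/∂q_Y = 79 - q_Y = 0, giving q_Y = 79.
Then q_G = (122 - 79)/2 = 43/2.

79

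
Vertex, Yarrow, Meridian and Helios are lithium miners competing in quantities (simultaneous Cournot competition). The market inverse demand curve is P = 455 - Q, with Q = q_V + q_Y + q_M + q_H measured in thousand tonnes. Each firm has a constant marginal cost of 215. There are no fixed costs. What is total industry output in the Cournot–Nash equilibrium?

Each firm earns π_i = (455 - Q)q_i - 215q_i.
Setting ∂π_i/∂q_i = 0 with rivals' quantities fixed: 240 - 2q_i - Σ_{j≠i} q_j = 0.
By symmetry each firm produces the same amount; substituting Σ_{j≠i} q_j = 3q_i yields q_i = 240/5 = 48.
Total output Q = 48 + 48 + 48 + 48 = 192.

192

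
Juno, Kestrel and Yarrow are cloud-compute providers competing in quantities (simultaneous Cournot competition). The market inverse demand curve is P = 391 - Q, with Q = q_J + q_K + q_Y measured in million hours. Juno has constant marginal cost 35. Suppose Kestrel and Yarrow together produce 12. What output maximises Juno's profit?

With rivals' combined output fixed at 12, Juno's profit is π_J = (391 - 12 - q_J)q_J - (35q_J) = (379 - q_J)q_J - (35q_J).
∂π_J/∂q_J = 344 - 2q_J = 0, so q_J = 172.

172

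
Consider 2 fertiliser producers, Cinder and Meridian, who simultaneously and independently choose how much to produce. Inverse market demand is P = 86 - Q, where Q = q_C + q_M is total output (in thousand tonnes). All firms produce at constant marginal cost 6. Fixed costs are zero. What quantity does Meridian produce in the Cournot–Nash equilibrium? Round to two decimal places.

A representative firm's profit is π_i = q_i(86 - Q) - 6q_i.
First-order condition (treating rivals' output as given): 80 - 2q_i - q_j = 0.
By symmetry each firm produces the same amount; substituting q_j = q_i yields q_i = 80/3.

26.67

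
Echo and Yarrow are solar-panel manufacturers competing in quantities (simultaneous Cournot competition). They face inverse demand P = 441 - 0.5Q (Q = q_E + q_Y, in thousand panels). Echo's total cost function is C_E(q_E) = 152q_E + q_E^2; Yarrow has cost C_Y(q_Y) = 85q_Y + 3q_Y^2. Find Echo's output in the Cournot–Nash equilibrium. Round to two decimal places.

Echo's profit: π_E = (441 - 0.5Q)q_E - (152q_E + q_E²). Setting ∂π_E/∂q_E = 0: 289 - 3q_E - (1/2)(q_Y) = 0.
Yarrow's first-order condition: 356 - 7q_Y - (1/2)(q_E) = 0.
So q_E = (289 - (1/2)q_Y)/3 and q_Y = (356 - (1/2)q_E)/7.
Solving the pair: q_E = 88.9157, q_Y = 44.5060.

88.92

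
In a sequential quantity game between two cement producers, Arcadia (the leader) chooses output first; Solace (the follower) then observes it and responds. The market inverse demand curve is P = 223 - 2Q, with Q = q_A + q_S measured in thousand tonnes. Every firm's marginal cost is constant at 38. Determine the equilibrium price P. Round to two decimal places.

84.25

The follower Solace best-responds to any q_A: π_S = (223 - 2Q)q_S - 38q_S.
Follower FOC: 185 - 2q_A - 4q_S = 0, so q_S(q_A) = (185 - 2q_A)/4.
The leader anticipates this reaction. Substituting into P = 223 - 2Q gives P = 261/2 - q_A, so π_A = (261/2 - q_A)q_A - 38q_A.
The leader's first-order condition 185/2 - 2q_A = 0 yields q_A = 185/4.
Then q_S = (185 - 2·(185/4))/4 = 185/8.
Total output Q = 555/8, so price P = 223 - 2·(555/8) = 337/4.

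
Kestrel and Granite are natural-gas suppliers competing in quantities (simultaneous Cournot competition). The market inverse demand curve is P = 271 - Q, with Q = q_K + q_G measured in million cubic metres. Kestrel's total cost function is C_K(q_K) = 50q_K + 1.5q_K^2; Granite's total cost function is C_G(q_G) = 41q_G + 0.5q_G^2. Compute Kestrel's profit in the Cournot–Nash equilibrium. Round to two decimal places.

Kestrel's profit: π_K = (271 - Q)q_K - (50q_K + (3/2)q_K²). Setting ∂π_K/∂q_K = 0: 221 - 5q_K - (q_G) = 0.
Granite's profit: π_G = (271 - Q)q_G - (41q_G + (1/2)q_G²). Setting ∂π_G/∂q_G = 0: 230 - 3q_G - (q_K) = 0.
So q_K = (221 - q_G)/5 and q_G = (230 - q_K)/3.
Solving the pair: q_K = 433/14, q_G = 929/14.
Price P = 271 - 681/7 = 1216/7.
Kestrel's profit: (1216/7)·(433/14) - 50·(433/14) - (3/2)(433/14)² = 2391.4413.

2391.44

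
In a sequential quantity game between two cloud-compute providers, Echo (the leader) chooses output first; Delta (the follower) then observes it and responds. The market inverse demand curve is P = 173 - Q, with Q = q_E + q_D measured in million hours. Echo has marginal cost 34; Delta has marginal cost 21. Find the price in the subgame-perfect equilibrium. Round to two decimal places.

65.50

Solve by backward induction. Given q_E, the follower Delta maximises π_D = (173 - q_E - q_D)q_D - 21q_D.
Follower FOC: 152 - q_E - 2q_D = 0, so q_D(q_E) = (152 - q_E)/2.
The leader anticipates this reaction. Substituting into P = 173 - Q gives P = 97 - (1/2)q_E, so π_E = (97 - (1/2)q_E)q_E - 34q_E.
The leader's first-order condition 63 - q_E = 0 yields q_E = 63.
Then q_D = (152 - 63)/2 = 89/2.
Total output Q = 215/2, so price P = 173 - 215/2 = 131/2.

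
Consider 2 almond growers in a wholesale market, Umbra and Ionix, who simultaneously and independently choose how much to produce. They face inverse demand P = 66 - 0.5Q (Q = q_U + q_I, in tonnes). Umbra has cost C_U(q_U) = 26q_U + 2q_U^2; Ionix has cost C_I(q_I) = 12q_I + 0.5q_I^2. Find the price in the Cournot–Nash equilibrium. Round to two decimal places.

Umbra's profit: π_U = (66 - 0.5Q)q_U - (26q_U + 2q_U²). Setting ∂π_U/∂q_U = 0: 40 - 5q_U - (1/2)(q_I) = 0.
Ionix's first-order condition: 54 - 2q_I - (1/2)(q_U) = 0.
Best responses: q_U = (40 - (1/2)q_I)/5, q_I = (54 - (1/2)q_U)/2.
Substituting one into the other gives q_U = 212/39 and q_I = 1000/39.
Total output Q = 404/13, so price P = 66 - (1/2)·(404/13) = 656/13.

50.46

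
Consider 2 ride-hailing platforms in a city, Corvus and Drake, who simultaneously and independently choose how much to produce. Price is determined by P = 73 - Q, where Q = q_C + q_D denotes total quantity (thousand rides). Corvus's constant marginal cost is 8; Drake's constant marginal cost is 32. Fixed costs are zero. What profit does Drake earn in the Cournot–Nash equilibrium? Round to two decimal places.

Corvus's profit: π_C = (73 - Q)q_C - (8q_C). Setting ∂π_C/∂q_C = 0: 65 - 2q_C - (q_D) = 0.
Drake's profit: π_D = (73 - Q)q_D - (32q_D). Setting ∂π_D/∂q_D = 0: 41 - 2q_D - (q_C) = 0.
Best responses: q_C = (65 - q_D)/2, q_D = (41 - q_C)/2.
Substituting one into the other gives q_C = 89/3 and q_D = 17/3.
Price P = 73 - 106/3 = 113/3.
Drake's profit: (113/3 - 32)·(17/3) = 289/9.

32.11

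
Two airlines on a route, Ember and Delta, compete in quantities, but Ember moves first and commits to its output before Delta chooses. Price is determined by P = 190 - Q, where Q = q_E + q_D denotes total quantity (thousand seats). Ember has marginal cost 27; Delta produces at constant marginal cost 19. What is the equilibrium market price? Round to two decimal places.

The follower Delta best-responds to any q_E: π_D = (190 - Q)q_D - 19q_D.
Follower FOC: 171 - q_E - 2q_D = 0, so q_D(q_E) = (171 - q_E)/2.
The leader anticipates this reaction. Substituting into P = 190 - Q gives P = 209/2 - (1/2)q_E, so π_E = (209/2 - (1/2)q_E)q_E - 27q_E.
Leader FOC: 155/2 - q_E = 0, so q_E = 155/2.
Then q_D = (171 - 155/2)/2 = 187/4.
Total output Q = 497/4, so price P = 190 - 497/4 = 263/4.

65.75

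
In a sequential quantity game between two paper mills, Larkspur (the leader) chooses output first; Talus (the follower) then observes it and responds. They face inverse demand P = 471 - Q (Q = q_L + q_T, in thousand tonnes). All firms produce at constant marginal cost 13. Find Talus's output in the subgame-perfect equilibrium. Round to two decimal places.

Solve by backward induction. Given q_L, the follower Talus maximises π_T = (471 - q_L - q_T)q_T - 13q_T.
Setting the follower's marginal profit to zero, 458 - q_L - 2q_T = 0, i.e. q_T = (458 - q_L)/2.
The leader anticipates this reaction. Substituting into P = 471 - Q gives P = 242 - (1/2)q_L, so π_L = (242 - (1/2)q_L)q_L - 13q_L.
Leader FOC: 229 - q_L = 0, so q_L = 229.
Then q_T = (458 - 229)/2 = 229/2.

114.50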